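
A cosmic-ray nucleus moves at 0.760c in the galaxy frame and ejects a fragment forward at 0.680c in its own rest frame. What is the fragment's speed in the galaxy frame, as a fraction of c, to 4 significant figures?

Compose boost 2: (0.680 + 0.760)/(1 + 0.680×0.760) = 1.440/1.51680 = 0.9494

u ≈ 0.9494c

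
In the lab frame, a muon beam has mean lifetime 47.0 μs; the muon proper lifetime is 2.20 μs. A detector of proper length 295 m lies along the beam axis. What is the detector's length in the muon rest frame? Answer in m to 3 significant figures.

Time dilation ⇒ γ = Δt/τ₀ = 47.0/2.20 = 21.364
Length contraction: L = L₀/γ = 295/21.364 = 13.8 m

L ≈ 13.8 m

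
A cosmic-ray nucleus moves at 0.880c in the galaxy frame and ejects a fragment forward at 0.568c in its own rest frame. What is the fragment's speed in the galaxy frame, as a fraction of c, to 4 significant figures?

Compose boost 2: (0.568 + 0.880)/(1 + 0.568×0.880) = 1.448/1.49984 = 0.9654

u ≈ 0.9654c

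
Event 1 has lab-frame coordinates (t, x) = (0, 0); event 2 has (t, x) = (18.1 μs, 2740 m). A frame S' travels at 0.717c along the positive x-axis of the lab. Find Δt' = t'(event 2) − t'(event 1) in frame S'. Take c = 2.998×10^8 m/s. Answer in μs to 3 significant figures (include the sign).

Δt' ≈ 16.6 μs

γ = 1/√(1 − 0.717²) = 1.4346
Δt' = γ(Δt − vΔx/c²) = 1.4346 × (18.1 μs − 0.717×2740 m / (2.998×10^8 m/s))
= 1.4346 × (11.547 μs) = 16.6 μs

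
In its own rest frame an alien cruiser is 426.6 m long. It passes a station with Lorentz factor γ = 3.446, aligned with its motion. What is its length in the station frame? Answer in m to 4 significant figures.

γ = 3.446 (given)
Length contraction: L = L₀/γ = 426.6/3.446 = 123.8 m

L ≈ 123.8 m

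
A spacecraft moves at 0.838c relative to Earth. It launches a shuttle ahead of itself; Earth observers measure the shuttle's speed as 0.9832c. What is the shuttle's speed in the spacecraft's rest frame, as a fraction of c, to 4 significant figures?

u' ≈ 0.8246c

Inverse velocity addition: u' = (u − v)/(1 − uv/c²)
= (0.9832 − 0.838)/(1 − 0.9832×0.838) = 0.1452/0.176078 = 0.8246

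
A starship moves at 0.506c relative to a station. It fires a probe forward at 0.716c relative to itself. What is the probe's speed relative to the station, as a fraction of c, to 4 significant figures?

u ≈ 0.8970c

Relativistic velocity addition: u = (u' + v)/(1 + u'v/c²)
= (0.716 + 0.506)/(1 + 0.716×0.506) = 1.222/1.36230 = 0.8970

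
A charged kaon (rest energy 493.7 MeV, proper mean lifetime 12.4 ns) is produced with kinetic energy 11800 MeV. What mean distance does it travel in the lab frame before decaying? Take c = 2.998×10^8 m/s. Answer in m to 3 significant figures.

d ≈ 92.5 m

γ = 1 + K/(m₀c²) = 1 + 11800/493.7 = 24.901
β = √(1 − 1/γ²) = 0.99919
Dilated lifetime: γτ₀ = 24.901 × 12.4 ns = 308.77 ns
d = βc·γτ₀ = 0.99919 × (2.998×10^8 m/s) × 3.0877×10^-7 s = 92.5 m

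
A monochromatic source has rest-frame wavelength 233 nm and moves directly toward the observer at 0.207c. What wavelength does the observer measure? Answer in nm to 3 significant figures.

Relativistic Doppler: λ_obs = λ_src √((1−β)/(1+β))
= 233 × √(0.79300/1.2070) = 233 × 0.81056 = 189 nm

λ_obs ≈ 189 nm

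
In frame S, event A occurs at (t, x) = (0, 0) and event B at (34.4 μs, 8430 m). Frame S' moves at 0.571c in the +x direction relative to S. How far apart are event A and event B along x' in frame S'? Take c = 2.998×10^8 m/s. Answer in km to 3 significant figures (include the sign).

Δx' ≈ 3.10 km

γ = 1/√(1 − 0.571²) = 1.2181
Δx' = γ(Δx − vΔt) = 1.2181 × (8430 m − 0.571×(2.998×10^8 m/s)×34.4×10^-6 s)
= 1.2181 × (2541.2 m) = 3.10 km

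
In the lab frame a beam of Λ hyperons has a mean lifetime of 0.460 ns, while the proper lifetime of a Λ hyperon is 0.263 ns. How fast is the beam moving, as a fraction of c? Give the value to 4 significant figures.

γ = Δt/τ₀ = 0.460/0.263 = 1.74905
β = √(1 − 1/γ²) = √(1 − 1/1.74905²) = 0.8204

β ≈ 0.8204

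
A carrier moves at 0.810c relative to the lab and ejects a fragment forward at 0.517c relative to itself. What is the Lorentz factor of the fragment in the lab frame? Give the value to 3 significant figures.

γ ≈ 2.83

u_lab = (0.517 + 0.810)/(1 + 0.517×0.810) = 1.327/1.41877 = 0.935317
γ = 1/√(1 − 0.935317²) = 2.83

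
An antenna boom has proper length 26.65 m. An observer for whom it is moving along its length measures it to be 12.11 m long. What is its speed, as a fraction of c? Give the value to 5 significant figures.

γ = L₀/L = 26.65/12.11 = 2.200661
β = √(1 − 1/γ²) = 0.89079

β ≈ 0.89079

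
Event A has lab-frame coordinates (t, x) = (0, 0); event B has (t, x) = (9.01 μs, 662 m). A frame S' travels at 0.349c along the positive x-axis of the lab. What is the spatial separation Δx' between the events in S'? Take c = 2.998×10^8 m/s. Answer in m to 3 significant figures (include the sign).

γ = 1/√(1 − 0.349²) = 1.0671
Δx' = γ(Δx − vΔt) = 1.0671 × (662 m − 0.349×(2.998×10^8 m/s)×9.01×10^-6 s)
= 1.0671 × (-280.72 m) = -300 m

Δx' ≈ -300 m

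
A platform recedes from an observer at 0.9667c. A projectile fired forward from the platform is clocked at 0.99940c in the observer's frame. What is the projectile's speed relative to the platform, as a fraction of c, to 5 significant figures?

u' ≈ 0.96517c

Inverse velocity addition: u' = (u − v)/(1 − uv/c²)
= (0.99940 − 0.9667)/(1 − 0.99940×0.9667) = 0.032700/0.03388002 = 0.96517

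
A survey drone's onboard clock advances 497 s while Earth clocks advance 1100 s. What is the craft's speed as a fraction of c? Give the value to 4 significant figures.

β ≈ 0.8921

γ = Δt/τ₀ = 1100/497 = 2.21328
β = √(1 − 1/γ²) = √(1 − 1/2.21328²) = 0.8921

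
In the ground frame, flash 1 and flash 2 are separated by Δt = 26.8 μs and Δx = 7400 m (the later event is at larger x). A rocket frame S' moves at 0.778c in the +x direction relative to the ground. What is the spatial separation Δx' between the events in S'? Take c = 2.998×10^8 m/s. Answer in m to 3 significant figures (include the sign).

γ = 1/√(1 − 0.778²) = 1.5917
Δx' = γ(Δx − vΔt) = 1.5917 × (7400 m − 0.778×(2.998×10^8 m/s)×26.8×10^-6 s)
= 1.5917 × (1149.1 m) = 1830 m

Δx' ≈ 1830 m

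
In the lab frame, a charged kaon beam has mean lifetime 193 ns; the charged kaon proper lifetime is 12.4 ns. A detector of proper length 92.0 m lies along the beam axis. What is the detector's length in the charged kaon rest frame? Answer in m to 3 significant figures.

Time dilation ⇒ γ = Δt/τ₀ = 193/12.4 = 15.565
Length contraction: L = L₀/γ = 92.0/15.565 = 5.91 m

L ≈ 5.91 m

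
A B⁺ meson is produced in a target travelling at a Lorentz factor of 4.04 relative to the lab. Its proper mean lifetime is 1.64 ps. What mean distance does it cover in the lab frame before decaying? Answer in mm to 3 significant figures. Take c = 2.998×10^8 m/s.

d ≈ 1.92 mm

β = √(1 − 1/γ²) = √(1 − 1/4.04²) = 0.96888
Dilated lifetime: Δt = γτ₀ = 4.04 × 1.64 ps = 6.6256 ps
d = vΔt = 0.96888c × 6.6256 ps = 2.9047×10^8 m/s × 6.6256×10^-12 s = 1.92 mm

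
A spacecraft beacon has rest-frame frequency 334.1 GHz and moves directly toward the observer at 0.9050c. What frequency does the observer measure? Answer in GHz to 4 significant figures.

Relativistic Doppler: f_obs = f_src √((1+β)/(1−β))
= 334.1 × √(1.90500/0.0950000) = 334.1 × 4.47802 = 1496 GHz

f_obs ≈ 1496 GHz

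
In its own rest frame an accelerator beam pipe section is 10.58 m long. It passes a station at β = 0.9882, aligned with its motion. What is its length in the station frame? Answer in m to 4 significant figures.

L ≈ 1.621 m

γ = 1/√(1 − 0.9882²) = 6.52873
Length contraction: L = L₀/γ = 10.58/6.52873 = 1.621 m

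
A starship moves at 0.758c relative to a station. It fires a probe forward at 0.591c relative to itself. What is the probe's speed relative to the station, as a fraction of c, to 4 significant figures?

Relativistic velocity addition: u = (u' + v)/(1 + u'v/c²)
= (0.591 + 0.758)/(1 + 0.591×0.758) = 1.349/1.44798 = 0.9316

u ≈ 0.9316c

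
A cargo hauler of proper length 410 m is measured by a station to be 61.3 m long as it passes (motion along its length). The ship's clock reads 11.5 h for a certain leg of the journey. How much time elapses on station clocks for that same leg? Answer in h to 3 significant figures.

Δt ≈ 76.9 h

Length contraction ⇒ γ = L₀/L = 410/61.3 = 6.6884
Time dilation: Δt = γτ₀ = 6.6884 × 11.5 h = 76.9 h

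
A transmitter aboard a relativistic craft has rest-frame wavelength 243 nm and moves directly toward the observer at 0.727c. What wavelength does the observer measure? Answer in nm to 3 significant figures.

λ_obs ≈ 96.6 nm

Relativistic Doppler: λ_obs = λ_src √((1−β)/(1+β))
= 243 × √(0.27300/1.7270) = 243 × 0.39759 = 96.6 nm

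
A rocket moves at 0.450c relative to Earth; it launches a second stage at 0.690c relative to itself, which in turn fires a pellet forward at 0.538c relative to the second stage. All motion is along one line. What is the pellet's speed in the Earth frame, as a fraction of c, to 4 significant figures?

Compose boost 2: (0.690 + 0.450)/(1 + 0.690×0.450) = 1.140/1.31050 = 0.869897
Compose boost 3: (0.538 + 0.869897)/(1 + 0.538×0.869897) = 1.40790/1.46800 = 0.9591

u ≈ 0.9591c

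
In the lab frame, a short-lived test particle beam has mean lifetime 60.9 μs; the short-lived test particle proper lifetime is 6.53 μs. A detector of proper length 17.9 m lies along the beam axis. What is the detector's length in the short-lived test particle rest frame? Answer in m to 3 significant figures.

L ≈ 1.92 m

Time dilation ⇒ γ = Δt/τ₀ = 60.9/6.53 = 9.3262
Length contraction: L = L₀/γ = 17.9/9.3262 = 1.92 m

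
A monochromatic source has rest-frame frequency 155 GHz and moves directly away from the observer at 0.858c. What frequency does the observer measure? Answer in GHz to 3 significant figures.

Relativistic Doppler: f_obs = f_src √((1−β)/(1+β))
= 155 × √(0.14200/1.8580) = 155 × 0.27645 = 42.9 GHz

f_obs ≈ 42.9 GHz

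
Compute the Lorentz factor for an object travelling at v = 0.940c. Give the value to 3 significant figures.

γ = 1/√(1 − β²) = 1/√(1 − 0.940²) = 1/√(0.11640) = 2.93

γ ≈ 2.93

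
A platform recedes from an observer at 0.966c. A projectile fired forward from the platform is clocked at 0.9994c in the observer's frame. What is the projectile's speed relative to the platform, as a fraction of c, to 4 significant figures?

u' ≈ 0.9659c

Inverse velocity addition: u' = (u − v)/(1 − uv/c²)
= (0.9994 − 0.966)/(1 − 0.9994×0.966) = 0.03340/0.0345796 = 0.9659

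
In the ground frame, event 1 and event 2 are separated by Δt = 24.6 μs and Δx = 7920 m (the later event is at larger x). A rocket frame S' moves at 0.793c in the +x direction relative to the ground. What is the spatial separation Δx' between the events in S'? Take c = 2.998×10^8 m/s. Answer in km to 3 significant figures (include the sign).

Δx' ≈ 3.40 km

γ = 1/√(1 − 0.793²) = 1.6414
Δx' = γ(Δx − vΔt) = 1.6414 × (7920 m − 0.793×(2.998×10^8 m/s)×24.6×10^-6 s)
= 1.6414 × (2071.6 m) = 3.40 km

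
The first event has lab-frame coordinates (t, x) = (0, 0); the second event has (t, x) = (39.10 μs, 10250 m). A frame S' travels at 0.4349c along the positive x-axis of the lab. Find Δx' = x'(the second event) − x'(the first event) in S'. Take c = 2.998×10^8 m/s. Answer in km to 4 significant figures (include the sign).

Δx' ≈ 5.721 km

γ = 1/√(1 − 0.4349²) = 1.11052
Δx' = γ(Δx − vΔt) = 1.11052 × (10250 m − 0.4349×(2.998×10^8 m/s)×39.10×10^-6 s)
= 1.11052 × (5152.02 m) = 5.721 km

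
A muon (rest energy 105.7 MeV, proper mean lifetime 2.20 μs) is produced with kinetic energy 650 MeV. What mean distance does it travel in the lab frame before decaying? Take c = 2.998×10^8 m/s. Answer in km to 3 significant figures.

d ≈ 4.67 km

γ = 1 + K/(m₀c²) = 1 + 650/105.7 = 7.1495
β = √(1 − 1/γ²) = 0.99017
Dilated lifetime: γτ₀ = 7.1495 × 2.20 μs = 15.729 μs
d = βc·γτ₀ = 0.99017 × (2.998×10^8 m/s) × 1.5729×10^-5 s = 4.67 km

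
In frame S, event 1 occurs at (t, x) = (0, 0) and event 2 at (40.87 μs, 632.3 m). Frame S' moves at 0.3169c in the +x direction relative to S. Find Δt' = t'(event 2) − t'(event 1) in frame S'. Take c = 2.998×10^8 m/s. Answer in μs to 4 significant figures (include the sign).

Δt' ≈ 42.39 μs

γ = 1/√(1 − 0.3169²) = 1.05434
Δt' = γ(Δt − vΔx/c²) = 1.05434 × (40.87 μs − 0.3169×632.3 m / (2.998×10^8 m/s))
= 1.05434 × (40.2016 μs) = 42.39 μs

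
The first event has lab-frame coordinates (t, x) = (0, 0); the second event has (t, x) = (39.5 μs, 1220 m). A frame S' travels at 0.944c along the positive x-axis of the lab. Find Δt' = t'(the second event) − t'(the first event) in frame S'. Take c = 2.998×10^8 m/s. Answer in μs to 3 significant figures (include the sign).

Δt' ≈ 108 μs

γ = 1/√(1 − 0.944²) = 3.0308
Δt' = γ(Δt − vΔx/c²) = 3.0308 × (39.5 μs − 0.944×1220 m / (2.998×10^8 m/s))
= 3.0308 × (35.659 μs) = 108 μs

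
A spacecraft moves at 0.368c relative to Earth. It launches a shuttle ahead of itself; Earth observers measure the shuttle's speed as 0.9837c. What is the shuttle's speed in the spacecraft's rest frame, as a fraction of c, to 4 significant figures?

u' ≈ 0.9650c

Inverse velocity addition: u' = (u − v)/(1 − uv/c²)
= (0.9837 − 0.368)/(1 − 0.9837×0.368) = 0.6157/0.637998 = 0.9650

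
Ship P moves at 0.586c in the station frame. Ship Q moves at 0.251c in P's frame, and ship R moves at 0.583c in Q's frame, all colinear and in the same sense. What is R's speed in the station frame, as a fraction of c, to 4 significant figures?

u ≈ 0.9209c

Compose boost 2: (0.251 + 0.586)/(1 + 0.251×0.586) = 0.8370/1.14709 = 0.729675
Compose boost 3: (0.583 + 0.729675)/(1 + 0.583×0.729675) = 1.31268/1.42540 = 0.9209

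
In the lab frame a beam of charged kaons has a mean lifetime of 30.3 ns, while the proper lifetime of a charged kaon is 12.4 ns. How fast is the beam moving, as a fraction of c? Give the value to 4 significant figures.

γ = Δt/τ₀ = 30.3/12.4 = 2.44355
β = √(1 − 1/γ²) = √(1 − 1/2.44355²) = 0.9124

β ≈ 0.9124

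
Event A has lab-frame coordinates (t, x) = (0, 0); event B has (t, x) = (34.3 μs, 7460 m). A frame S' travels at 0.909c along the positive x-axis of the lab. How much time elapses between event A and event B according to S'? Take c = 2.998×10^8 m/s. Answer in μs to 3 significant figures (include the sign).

γ = 1/√(1 − 0.909²) = 2.3993
Δt' = γ(Δt − vΔx/c²) = 2.3993 × (34.3 μs − 0.909×7460 m / (2.998×10^8 m/s))
= 2.3993 × (11.681 μs) = 28.0 μs

Δt' ≈ 28.0 μs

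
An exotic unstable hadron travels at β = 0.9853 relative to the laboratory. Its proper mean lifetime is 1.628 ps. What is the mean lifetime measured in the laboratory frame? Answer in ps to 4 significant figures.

Δt ≈ 9.530 ps

γ = 1/√(1 − 0.9853²) = 5.85367
Time dilation: Δt = γτ₀ = 5.85367 × 1.628 ps = 9.530 ps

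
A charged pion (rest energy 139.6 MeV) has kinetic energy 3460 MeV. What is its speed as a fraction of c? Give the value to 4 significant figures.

β ≈ 0.9992

γ = 1 + K/(m₀c²) = 1 + 3460/139.6 = 25.7851
β = √(1 − 1/γ²) = 0.9992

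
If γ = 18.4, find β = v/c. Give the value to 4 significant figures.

β = √(1 − 1/γ²) = √(1 − 1/18.4²) = √(0.997046) = 0.9985

β ≈ 0.9985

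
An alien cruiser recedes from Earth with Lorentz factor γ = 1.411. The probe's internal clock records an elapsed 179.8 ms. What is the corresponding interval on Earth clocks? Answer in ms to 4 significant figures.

Δt ≈ 253.7 ms

γ = 1.411 (given)
Time dilation: Δt = γτ₀ = 1.411 × 179.8 ms = 253.7 ms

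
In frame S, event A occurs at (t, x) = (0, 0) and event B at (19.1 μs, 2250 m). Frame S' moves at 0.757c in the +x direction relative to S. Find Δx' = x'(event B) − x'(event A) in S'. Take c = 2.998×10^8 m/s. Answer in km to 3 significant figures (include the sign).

Δx' ≈ -3.19 km

γ = 1/√(1 − 0.757²) = 1.5304
Δx' = γ(Δx − vΔt) = 1.5304 × (2250 m − 0.757×(2.998×10^8 m/s)×19.1×10^-6 s)
= 1.5304 × (-2084.7 m) = -3.19 km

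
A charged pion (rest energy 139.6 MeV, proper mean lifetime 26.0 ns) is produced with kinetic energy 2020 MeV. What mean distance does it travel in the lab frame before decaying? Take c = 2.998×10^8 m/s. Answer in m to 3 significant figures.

γ = 1 + K/(m₀c²) = 1 + 2020/139.6 = 15.470
β = √(1 − 1/γ²) = 0.99791
Dilated lifetime: γτ₀ = 15.470 × 26.0 ns = 402.22 ns
d = βc·γτ₀ = 0.99791 × (2.998×10^8 m/s) × 4.0222×10^-7 s = 120 m

d ≈ 120 m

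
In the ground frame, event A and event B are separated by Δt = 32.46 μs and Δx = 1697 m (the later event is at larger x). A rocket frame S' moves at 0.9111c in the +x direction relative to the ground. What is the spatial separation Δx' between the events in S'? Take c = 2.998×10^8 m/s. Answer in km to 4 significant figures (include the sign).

Δx' ≈ -17.39 km

γ = 1/√(1 − 0.9111²) = 2.42609
Δx' = γ(Δx − vΔt) = 2.42609 × (1697 m − 0.9111×(2.998×10^8 m/s)×32.46×10^-6 s)
= 2.42609 × (-7169.38 m) = -17.39 km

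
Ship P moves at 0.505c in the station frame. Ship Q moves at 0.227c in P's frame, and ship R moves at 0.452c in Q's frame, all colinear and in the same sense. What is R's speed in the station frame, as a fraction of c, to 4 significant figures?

Compose boost 2: (0.227 + 0.505)/(1 + 0.227×0.505) = 0.7320/1.11464 = 0.656717
Compose boost 3: (0.452 + 0.656717)/(1 + 0.452×0.656717) = 1.10872/1.29684 = 0.8549

u ≈ 0.8549c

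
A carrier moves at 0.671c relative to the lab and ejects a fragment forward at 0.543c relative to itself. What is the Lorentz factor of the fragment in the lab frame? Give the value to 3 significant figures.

γ ≈ 2.19

u_lab = (0.543 + 0.671)/(1 + 0.543×0.671) = 1.214/1.36435 = 0.889799
γ = 1/√(1 − 0.889799²) = 2.19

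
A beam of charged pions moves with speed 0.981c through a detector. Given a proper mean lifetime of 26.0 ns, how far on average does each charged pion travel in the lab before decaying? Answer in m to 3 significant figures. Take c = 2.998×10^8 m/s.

γ = 1/√(1 − 0.981²) = 5.1544
Dilated lifetime: Δt = γτ₀ = 5.1544 × 26.0 ns = 134.02 ns
d = vΔt = 0.981c × 134.02 ns = 2.9410×10^8 m/s × 1.3402×10^-7 s = 39.4 m

d ≈ 39.4 m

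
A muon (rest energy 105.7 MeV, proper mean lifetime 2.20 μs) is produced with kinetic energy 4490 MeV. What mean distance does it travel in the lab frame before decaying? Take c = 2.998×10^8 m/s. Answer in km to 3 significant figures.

γ = 1 + K/(m₀c²) = 1 + 4490/105.7 = 43.479
β = √(1 − 1/γ²) = 0.99974
Dilated lifetime: γτ₀ = 43.479 × 2.20 μs = 95.653 μs
d = βc·γτ₀ = 0.99974 × (2.998×10^8 m/s) × 9.5653×10^-5 s = 28.7 km

d ≈ 28.7 km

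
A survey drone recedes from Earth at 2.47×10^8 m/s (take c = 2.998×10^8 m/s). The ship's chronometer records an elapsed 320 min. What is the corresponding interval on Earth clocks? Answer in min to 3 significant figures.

β = v/c = 2.47×10^8 / 2.998×10^8 = 0.82388
γ = 1/√(1 − 0.82388²) = 1.7644
Time dilation: Δt = γτ₀ = 1.7644 × 320 min = 565 min

Δt ≈ 565 min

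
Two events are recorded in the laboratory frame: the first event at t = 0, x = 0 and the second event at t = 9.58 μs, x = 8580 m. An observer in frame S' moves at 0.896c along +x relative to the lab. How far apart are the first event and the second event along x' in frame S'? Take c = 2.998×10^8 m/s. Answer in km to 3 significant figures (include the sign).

γ = 1/√(1 − 0.896²) = 2.2520
Δx' = γ(Δx − vΔt) = 2.2520 × (8580 m − 0.896×(2.998×10^8 m/s)×9.58×10^-6 s)
= 2.2520 × (6006.6 m) = 13.5 km

Δx' ≈ 13.5 km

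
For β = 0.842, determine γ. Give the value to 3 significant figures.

γ ≈ 1.85

γ = 1/√(1 − β²) = 1/√(1 − 0.842²) = 1/√(0.29104) = 1.85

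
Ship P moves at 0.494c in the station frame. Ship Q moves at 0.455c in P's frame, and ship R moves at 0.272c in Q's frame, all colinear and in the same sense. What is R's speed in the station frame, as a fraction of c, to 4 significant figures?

u ≈ 0.8646c

Compose boost 2: (0.455 + 0.494)/(1 + 0.455×0.494) = 0.9490/1.22477 = 0.774839
Compose boost 3: (0.272 + 0.774839)/(1 + 0.272×0.774839) = 1.04684/1.21076 = 0.8646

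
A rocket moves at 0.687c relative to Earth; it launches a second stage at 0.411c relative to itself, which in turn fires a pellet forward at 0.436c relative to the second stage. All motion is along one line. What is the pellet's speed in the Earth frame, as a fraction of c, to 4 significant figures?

Compose boost 2: (0.411 + 0.687)/(1 + 0.411×0.687) = 1.098/1.28236 = 0.856236
Compose boost 3: (0.436 + 0.856236)/(1 + 0.436×0.856236) = 1.29224/1.37332 = 0.9410

u ≈ 0.9410c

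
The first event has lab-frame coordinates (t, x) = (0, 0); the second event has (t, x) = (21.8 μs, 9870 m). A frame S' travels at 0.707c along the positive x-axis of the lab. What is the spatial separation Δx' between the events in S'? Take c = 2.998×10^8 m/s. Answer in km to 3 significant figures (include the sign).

Δx' ≈ 7.42 km

γ = 1/√(1 − 0.707²) = 1.4140
Δx' = γ(Δx − vΔt) = 1.4140 × (9870 m − 0.707×(2.998×10^8 m/s)×21.8×10^-6 s)
= 1.4140 × (5249.3 m) = 7.42 km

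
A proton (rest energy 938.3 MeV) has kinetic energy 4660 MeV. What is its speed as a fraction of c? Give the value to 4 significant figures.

γ = 1 + K/(m₀c²) = 1 + 4660/938.3 = 5.96643
β = √(1 − 1/γ²) = 0.9859

β ≈ 0.9859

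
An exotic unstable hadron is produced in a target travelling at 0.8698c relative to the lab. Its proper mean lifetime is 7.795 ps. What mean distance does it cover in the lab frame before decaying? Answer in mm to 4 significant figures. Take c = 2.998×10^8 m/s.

γ = 1/√(1 − 0.8698²) = 2.02673
Dilated lifetime: Δt = γτ₀ = 2.02673 × 7.795 ps = 15.7984 ps
d = vΔt = 0.8698c × 15.7984 ps = 2.60766×10^8 m/s × 1.57984×10^-11 s = 4.120 mm

d ≈ 4.120 mm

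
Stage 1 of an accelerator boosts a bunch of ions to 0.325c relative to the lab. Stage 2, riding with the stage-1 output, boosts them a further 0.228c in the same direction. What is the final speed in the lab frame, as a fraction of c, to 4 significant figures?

Compose boost 2: (0.228 + 0.325)/(1 + 0.228×0.325) = 0.5530/1.07410 = 0.5148

u ≈ 0.5148c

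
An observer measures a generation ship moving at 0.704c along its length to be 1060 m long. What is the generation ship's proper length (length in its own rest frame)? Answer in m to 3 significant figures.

γ = 1/√(1 − 0.704²) = 1.4081
L₀ = γL = 1.4081 × 1060 = 1490 m

L₀ ≈ 1490 m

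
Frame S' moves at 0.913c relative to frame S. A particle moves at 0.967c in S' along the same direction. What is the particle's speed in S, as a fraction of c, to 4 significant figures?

Relativistic velocity addition: u = (u' + v)/(1 + u'v/c²)
= (0.967 + 0.913)/(1 + 0.967×0.913) = 1.880/1.88287 = 0.9985

u ≈ 0.9985c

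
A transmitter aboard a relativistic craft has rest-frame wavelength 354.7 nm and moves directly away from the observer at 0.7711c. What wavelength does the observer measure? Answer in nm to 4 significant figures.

λ_obs ≈ 986.6 nm

Relativistic Doppler: λ_obs = λ_src √((1+β)/(1−β))
= 354.7 × √(1.77110/0.228900) = 354.7 × 2.78163 = 986.6 nm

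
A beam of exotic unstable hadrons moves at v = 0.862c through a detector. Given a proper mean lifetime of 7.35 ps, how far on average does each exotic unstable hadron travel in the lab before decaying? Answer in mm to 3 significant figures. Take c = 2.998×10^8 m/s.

d ≈ 3.75 mm

γ = 1/√(1 − 0.862²) = 1.9727
Dilated lifetime: Δt = γτ₀ = 1.9727 × 7.35 ps = 14.500 ps
d = vΔt = 0.862c × 14.500 ps = 2.5843×10^8 m/s × 1.4500×10^-11 s = 3.75 mm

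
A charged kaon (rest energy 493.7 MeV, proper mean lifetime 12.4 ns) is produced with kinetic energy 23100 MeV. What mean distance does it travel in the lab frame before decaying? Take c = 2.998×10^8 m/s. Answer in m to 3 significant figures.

γ = 1 + K/(m₀c²) = 1 + 23100/493.7 = 47.790
β = √(1 − 1/γ²) = 0.99978
Dilated lifetime: γτ₀ = 47.790 × 12.4 ns = 592.59 ns
d = βc·γτ₀ = 0.99978 × (2.998×10^8 m/s) × 5.9259×10^-7 s = 178 m

d ≈ 178 m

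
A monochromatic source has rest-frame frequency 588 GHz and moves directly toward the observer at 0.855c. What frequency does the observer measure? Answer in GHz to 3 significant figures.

Relativistic Doppler: f_obs = f_src √((1+β)/(1−β))
= 588 × √(1.8550/0.14500) = 588 × 3.5767 = 2100 GHz

f_obs ≈ 2100 GHz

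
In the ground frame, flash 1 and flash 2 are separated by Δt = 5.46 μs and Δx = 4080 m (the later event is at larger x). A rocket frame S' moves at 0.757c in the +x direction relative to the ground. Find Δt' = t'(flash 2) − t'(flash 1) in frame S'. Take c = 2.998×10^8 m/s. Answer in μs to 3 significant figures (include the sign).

Δt' ≈ -7.41 μs

γ = 1/√(1 − 0.757²) = 1.5304
Δt' = γ(Δt − vΔx/c²) = 1.5304 × (5.46 μs − 0.757×4080 m / (2.998×10^8 m/s))
= 1.5304 × (-4.8421 μs) = -7.41 μs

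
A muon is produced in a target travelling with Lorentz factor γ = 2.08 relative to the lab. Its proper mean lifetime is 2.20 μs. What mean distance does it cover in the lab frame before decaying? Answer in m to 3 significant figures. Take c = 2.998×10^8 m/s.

d ≈ 1200 m

β = √(1 − 1/γ²) = √(1 − 1/2.08²) = 0.87685
Dilated lifetime: Δt = γτ₀ = 2.08 × 2.20 μs = 4.5760 μs
d = vΔt = 0.87685c × 4.5760 μs = 2.6288×10^8 m/s × 4.5760×10^-6 s = 1200 m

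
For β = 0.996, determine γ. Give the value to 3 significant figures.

γ ≈ 11.2

γ = 1/√(1 − β²) = 1/√(1 − 0.996²) = 1/√(0.0079840) = 11.2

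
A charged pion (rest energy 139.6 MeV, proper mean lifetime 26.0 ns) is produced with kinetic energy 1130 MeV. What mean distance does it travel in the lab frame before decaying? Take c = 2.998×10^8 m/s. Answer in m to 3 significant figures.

d ≈ 70.5 m

γ = 1 + K/(m₀c²) = 1 + 1130/139.6 = 9.0946
β = √(1 − 1/γ²) = 0.99394
Dilated lifetime: γτ₀ = 9.0946 × 26.0 ns = 236.46 ns
d = βc·γτ₀ = 0.99394 × (2.998×10^8 m/s) × 2.3646×10^-7 s = 70.5 m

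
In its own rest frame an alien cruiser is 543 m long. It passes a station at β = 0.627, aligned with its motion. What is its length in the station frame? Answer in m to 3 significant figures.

L ≈ 423 m

γ = 1/√(1 − 0.627²) = 1.2837
Length contraction: L = L₀/γ = 543/1.2837 = 423 m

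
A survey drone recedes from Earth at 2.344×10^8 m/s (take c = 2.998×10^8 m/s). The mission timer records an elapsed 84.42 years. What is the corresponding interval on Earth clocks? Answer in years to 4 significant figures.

β = v/c = 2.344×10^8 / 2.998×10^8 = 0.781855
γ = 1/√(1 − 0.781855²) = 1.60395
Time dilation: Δt = γτ₀ = 1.60395 × 84.42 years = 135.4 years

Δt ≈ 135.4 years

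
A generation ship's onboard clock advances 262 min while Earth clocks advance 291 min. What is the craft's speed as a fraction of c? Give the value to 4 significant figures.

β ≈ 0.4352

γ = Δt/τ₀ = 291/262 = 1.11069
β = √(1 − 1/γ²) = √(1 − 1/1.11069²) = 0.4352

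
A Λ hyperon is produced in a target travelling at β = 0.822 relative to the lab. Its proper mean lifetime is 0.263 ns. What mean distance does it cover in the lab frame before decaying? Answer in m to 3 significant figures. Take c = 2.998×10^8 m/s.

d ≈ 0.114 m

γ = 1/√(1 − 0.822²) = 1.7560
Dilated lifetime: Δt = γτ₀ = 1.7560 × 0.263 ns = 0.46182 ns
d = vΔt = 0.822c × 0.46182 ns = 2.4644×10^8 m/s × 4.6182×10^-10 s = 0.114 m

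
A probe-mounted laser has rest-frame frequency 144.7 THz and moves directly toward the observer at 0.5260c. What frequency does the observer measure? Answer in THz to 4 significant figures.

f_obs ≈ 259.6 THz

Relativistic Doppler: f_obs = f_src √((1+β)/(1−β))
= 144.7 × √(1.52600/0.474000) = 144.7 × 1.79427 = 259.6 THz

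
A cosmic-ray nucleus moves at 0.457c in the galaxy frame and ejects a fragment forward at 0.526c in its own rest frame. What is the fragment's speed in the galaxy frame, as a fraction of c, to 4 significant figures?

Compose boost 2: (0.526 + 0.457)/(1 + 0.526×0.457) = 0.9830/1.24038 = 0.7925

u ≈ 0.7925c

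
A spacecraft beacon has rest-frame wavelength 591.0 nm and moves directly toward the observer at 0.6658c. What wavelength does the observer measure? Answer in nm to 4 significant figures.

λ_obs ≈ 264.7 nm

Relativistic Doppler: λ_obs = λ_src √((1−β)/(1+β))
= 591.0 × √(0.334200/1.66580) = 591.0 × 0.447911 = 264.7 nm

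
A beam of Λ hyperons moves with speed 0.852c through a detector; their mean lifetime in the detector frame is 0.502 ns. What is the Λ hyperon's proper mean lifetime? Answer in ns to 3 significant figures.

τ₀ ≈ 0.263 ns

γ = 1/√(1 − 0.852²) = 1.9101
Proper time: τ₀ = Δt/γ = 0.502/1.9101 = 0.263 ns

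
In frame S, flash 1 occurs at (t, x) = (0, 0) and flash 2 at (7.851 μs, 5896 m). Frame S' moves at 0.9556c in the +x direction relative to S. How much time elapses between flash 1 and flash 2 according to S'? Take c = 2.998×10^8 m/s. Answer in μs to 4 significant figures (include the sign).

γ = 1/√(1 − 0.9556²) = 3.39366
Δt' = γ(Δt − vΔx/c²) = 3.39366 × (7.851 μs − 0.9556×5896 m / (2.998×10^8 m/s))
= 3.39366 × (-10.9423 μs) = -37.13 μs

Δt' ≈ -37.13 μs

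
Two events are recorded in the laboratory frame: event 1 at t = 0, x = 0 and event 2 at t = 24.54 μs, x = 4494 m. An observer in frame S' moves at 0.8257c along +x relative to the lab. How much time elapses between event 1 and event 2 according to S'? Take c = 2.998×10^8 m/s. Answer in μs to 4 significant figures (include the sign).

Δt' ≈ 21.56 μs

γ = 1/√(1 − 0.8257²) = 1.77271
Δt' = γ(Δt − vΔx/c²) = 1.77271 × (24.54 μs − 0.8257×4494 m / (2.998×10^8 m/s))
= 1.77271 × (12.1628 μs) = 21.56 μs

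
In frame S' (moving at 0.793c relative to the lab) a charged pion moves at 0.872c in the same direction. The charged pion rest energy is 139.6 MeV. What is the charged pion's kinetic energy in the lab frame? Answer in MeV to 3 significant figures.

u_lab = (0.872 + 0.793)/(1 + 0.872×0.793) = 0.984336
γ = 1/√(1 − 0.984336²) = 5.6720
K = (γ − 1)m₀c² = (5.6720 − 1) × 139.6 = 4.6720 × 139.6 = 652 MeV

K ≈ 652 MeV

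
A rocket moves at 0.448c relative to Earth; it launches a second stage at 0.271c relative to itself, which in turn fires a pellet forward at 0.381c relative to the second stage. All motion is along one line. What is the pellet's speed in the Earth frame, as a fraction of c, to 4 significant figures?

Compose boost 2: (0.271 + 0.448)/(1 + 0.271×0.448) = 0.7190/1.12141 = 0.641158
Compose boost 3: (0.381 + 0.641158)/(1 + 0.381×0.641158) = 1.02216/1.24428 = 0.8215

u ≈ 0.8215c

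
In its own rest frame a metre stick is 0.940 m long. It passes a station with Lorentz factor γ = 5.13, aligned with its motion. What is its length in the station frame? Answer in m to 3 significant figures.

L ≈ 0.183 m

γ = 5.13 (given)
Length contraction: L = L₀/γ = 0.940/5.13 = 0.183 m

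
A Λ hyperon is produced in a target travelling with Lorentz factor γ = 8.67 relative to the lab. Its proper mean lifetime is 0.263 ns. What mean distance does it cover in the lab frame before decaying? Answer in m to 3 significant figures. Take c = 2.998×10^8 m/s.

β = √(1 − 1/γ²) = √(1 − 1/8.67²) = 0.99333
Dilated lifetime: Δt = γτ₀ = 8.67 × 0.263 ns = 2.2802 ns
d = vΔt = 0.99333c × 2.2802 ns = 2.9780×10^8 m/s × 2.2802×10^-9 s = 0.679 m

d ≈ 0.679 m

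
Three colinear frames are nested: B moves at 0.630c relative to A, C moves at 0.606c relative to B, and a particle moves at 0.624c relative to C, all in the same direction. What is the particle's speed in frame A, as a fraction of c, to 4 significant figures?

u ≈ 0.9745c

Compose boost 2: (0.606 + 0.630)/(1 + 0.606×0.630) = 1.236/1.38178 = 0.894498
Compose boost 3: (0.624 + 0.894498)/(1 + 0.624×0.894498) = 1.51850/1.55817 = 0.9745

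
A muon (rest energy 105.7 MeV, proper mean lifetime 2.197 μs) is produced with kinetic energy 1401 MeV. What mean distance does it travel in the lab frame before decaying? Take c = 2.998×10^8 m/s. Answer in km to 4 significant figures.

γ = 1 + K/(m₀c²) = 1 + 1401/105.7 = 14.2545
β = √(1 − 1/γ²) = 0.997536
Dilated lifetime: γτ₀ = 14.2545 × 2.197 μs = 31.3171 μs
d = βc·γτ₀ = 0.997536 × (2.998×10^8 m/s) × 3.13171×10^-5 s = 9.366 km

d ≈ 9.366 km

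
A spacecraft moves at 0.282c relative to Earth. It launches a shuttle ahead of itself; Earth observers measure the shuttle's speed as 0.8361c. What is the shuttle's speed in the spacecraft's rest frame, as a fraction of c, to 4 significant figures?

Inverse velocity addition: u' = (u − v)/(1 − uv/c²)
= (0.8361 − 0.282)/(1 − 0.8361×0.282) = 0.5541/0.764220 = 0.7251

u' ≈ 0.7251c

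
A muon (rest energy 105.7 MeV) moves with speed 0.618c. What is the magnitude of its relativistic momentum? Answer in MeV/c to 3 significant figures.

γ = 1/√(1 − 0.618²) = 1.2720
p = γβm₀c = 1.2720 × 0.618 × 105.7 MeV/c = 83.1 MeV/c

p ≈ 83.1 MeV/c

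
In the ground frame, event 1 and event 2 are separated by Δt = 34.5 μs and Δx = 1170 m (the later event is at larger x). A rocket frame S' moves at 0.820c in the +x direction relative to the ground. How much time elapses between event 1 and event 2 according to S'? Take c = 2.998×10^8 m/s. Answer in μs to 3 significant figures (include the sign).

Δt' ≈ 54.7 μs

γ = 1/√(1 − 0.820²) = 1.7471
Δt' = γ(Δt − vΔx/c²) = 1.7471 × (34.5 μs − 0.820×1170 m / (2.998×10^8 m/s))
= 1.7471 × (31.300 μs) = 54.7 μs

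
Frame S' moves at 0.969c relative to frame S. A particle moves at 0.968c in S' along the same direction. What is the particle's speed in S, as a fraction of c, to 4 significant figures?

Relativistic velocity addition: u = (u' + v)/(1 + u'v/c²)
= (0.968 + 0.969)/(1 + 0.968×0.969) = 1.937/1.93799 = 0.9995

u ≈ 0.9995c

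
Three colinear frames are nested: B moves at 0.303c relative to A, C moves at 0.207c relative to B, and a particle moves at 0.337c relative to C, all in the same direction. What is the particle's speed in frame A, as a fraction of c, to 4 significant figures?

Compose boost 2: (0.207 + 0.303)/(1 + 0.207×0.303) = 0.5100/1.06272 = 0.479900
Compose boost 3: (0.337 + 0.479900)/(1 + 0.337×0.479900) = 0.816900/1.16173 = 0.7032

u ≈ 0.7032c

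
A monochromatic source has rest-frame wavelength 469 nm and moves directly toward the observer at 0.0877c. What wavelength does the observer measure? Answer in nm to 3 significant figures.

Relativistic Doppler: λ_obs = λ_src √((1−β)/(1+β))
= 469 × √(0.91230/1.0877) = 469 × 0.91583 = 430 nm

λ_obs ≈ 430 nm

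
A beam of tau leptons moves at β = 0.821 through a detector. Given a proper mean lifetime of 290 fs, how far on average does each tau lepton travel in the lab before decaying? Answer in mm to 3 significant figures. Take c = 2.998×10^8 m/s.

γ = 1/√(1 − 0.821²) = 1.7515
Dilated lifetime: Δt = γτ₀ = 1.7515 × 290 fs = 507.94 fs
d = vΔt = 0.821c × 507.94 fs = 2.4614×10^8 m/s × 5.0794×10^-13 s = 0.125 mm

d ≈ 0.125 mm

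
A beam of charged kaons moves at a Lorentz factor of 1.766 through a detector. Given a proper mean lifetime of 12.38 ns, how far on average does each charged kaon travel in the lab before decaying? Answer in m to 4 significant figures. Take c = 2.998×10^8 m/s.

d ≈ 5.402 m

β = √(1 − 1/γ²) = √(1 − 1/1.766²) = 0.824233
Dilated lifetime: Δt = γτ₀ = 1.766 × 12.38 ns = 21.8631 ns
d = vΔt = 0.824233c × 21.8631 ns = 2.47105×10^8 m/s × 2.18631×10^-8 s = 5.402 m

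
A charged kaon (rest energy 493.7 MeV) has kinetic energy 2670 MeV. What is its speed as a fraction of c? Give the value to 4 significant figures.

γ = 1 + K/(m₀c²) = 1 + 2670/493.7 = 6.40814
β = √(1 − 1/γ²) = 0.9877

β ≈ 0.9877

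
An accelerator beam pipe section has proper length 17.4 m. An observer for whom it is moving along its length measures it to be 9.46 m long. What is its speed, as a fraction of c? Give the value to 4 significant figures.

β ≈ 0.8393

γ = L₀/L = 17.4/9.46 = 1.83932
β = √(1 − 1/γ²) = 0.8393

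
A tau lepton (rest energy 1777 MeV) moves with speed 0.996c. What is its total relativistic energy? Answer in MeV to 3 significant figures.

γ = 1/√(1 − 0.996²) = 11.192
E = γm₀c² = 11.192 × 1777 MeV = 19900 MeV

E ≈ 19900 MeV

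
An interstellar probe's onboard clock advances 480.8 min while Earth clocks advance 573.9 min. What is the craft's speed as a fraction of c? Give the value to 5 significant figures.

γ = Δt/τ₀ = 573.9/480.8 = 1.193636
β = √(1 − 1/γ²) = √(1 − 1/1.193636²) = 0.54601

β ≈ 0.54601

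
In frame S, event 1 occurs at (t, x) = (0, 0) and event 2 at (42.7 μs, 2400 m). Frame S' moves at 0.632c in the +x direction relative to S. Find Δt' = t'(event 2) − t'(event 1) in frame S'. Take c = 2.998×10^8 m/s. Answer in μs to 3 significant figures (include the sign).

γ = 1/√(1 − 0.632²) = 1.2904
Δt' = γ(Δt − vΔx/c²) = 1.2904 × (42.7 μs − 0.632×2400 m / (2.998×10^8 m/s))
= 1.2904 × (37.641 μs) = 48.6 μs

Δt' ≈ 48.6 μs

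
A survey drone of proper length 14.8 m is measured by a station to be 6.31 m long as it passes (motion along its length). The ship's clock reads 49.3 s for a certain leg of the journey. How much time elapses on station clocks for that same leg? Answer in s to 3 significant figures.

Δt ≈ 116 s

Length contraction ⇒ γ = L₀/L = 14.8/6.31 = 2.3455
Time dilation: Δt = γτ₀ = 2.3455 × 49.3 s = 116 s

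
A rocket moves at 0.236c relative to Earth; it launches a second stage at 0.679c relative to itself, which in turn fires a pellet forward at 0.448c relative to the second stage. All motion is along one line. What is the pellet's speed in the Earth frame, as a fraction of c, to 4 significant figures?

u ≈ 0.9138c

Compose boost 2: (0.679 + 0.236)/(1 + 0.679×0.236) = 0.9150/1.16024 = 0.788627
Compose boost 3: (0.448 + 0.788627)/(1 + 0.448×0.788627) = 1.23663/1.35330 = 0.9138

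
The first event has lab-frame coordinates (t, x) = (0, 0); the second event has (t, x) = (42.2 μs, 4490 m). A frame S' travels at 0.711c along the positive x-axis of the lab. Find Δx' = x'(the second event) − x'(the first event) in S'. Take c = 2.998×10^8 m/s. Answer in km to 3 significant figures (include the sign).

Δx' ≈ -6.41 km

γ = 1/√(1 − 0.711²) = 1.4221
Δx' = γ(Δx − vΔt) = 1.4221 × (4490 m − 0.711×(2.998×10^8 m/s)×42.2×10^-6 s)
= 1.4221 × (-4505.3 m) = -6.41 km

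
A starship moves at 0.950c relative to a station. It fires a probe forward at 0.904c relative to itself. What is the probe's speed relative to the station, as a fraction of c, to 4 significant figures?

Relativistic velocity addition: u = (u' + v)/(1 + u'v/c²)
= (0.904 + 0.950)/(1 + 0.904×0.950) = 1.854/1.85880 = 0.9974

u ≈ 0.9974c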